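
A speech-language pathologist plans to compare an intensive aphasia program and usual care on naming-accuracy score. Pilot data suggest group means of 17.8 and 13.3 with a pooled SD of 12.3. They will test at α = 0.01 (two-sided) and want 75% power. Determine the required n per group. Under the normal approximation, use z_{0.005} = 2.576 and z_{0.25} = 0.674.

n = 158 per group

Cohen's d = |M₁ − M₂| / SD_pooled = |17.8 − 13.3| / 12.3 = 4.5 / 12.3 = 0.366.
For two independent groups with equal n: n = 2·((z_{α/2} + z_β) / d)².
z_{α/2} + z_β = 2.576 + 0.674 = 3.250.
n = 2 × (3.250 / 0.366)² = 2 × 8.880² = 2 × 78.85 = 157.7.
Round up to the next whole participant.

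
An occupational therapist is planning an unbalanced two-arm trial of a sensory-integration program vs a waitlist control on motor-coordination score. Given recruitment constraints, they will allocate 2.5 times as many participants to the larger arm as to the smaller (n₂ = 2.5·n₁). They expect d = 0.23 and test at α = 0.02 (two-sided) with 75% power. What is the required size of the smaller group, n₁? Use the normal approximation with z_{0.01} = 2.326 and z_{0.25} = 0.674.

With allocation ratio k = n₂/n₁ = 2.5, Var(x̄₁−x̄₂) = σ²(1/n₁ + 1/(k·n₁)) = σ²·(k+1)/(k·n₁).
So n₁ = (1 + 1/k)·((z_{α/2} + z_β)/d)² = 1.400 × (3.000/0.23)².
n₁ = 1.400 × 170.13 = 238.2.
Round up: n₁ = 239, giving n₂ = ⌈2.5 × 239⌉ = ⌈597.5⌉ = 598.

n₁ = 239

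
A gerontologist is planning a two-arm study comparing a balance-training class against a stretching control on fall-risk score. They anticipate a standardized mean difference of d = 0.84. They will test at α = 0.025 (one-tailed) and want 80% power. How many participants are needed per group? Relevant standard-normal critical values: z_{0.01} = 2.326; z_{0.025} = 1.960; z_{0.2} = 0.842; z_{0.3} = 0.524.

n = 23 per group

For two independent groups with equal n: n = 2·((z_{α} + z_β) / d)².
z_{α} + z_β = 1.960 + 0.842 = 2.802.
n = 2 × (2.802 / 0.84)² = 2 × 3.336² = 2 × 11.13 = 22.3.
Round up to the next whole participant.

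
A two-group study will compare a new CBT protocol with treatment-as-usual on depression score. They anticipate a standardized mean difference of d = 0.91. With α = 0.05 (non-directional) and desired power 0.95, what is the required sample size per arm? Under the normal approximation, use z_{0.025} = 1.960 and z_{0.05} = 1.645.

For two independent groups with equal n: n = 2·((z_{α/2} + z_β) / d)².
z_{α/2} + z_β = 1.960 + 1.645 = 3.605.
n = 2 × (3.605 / 0.91)² = 2 × 3.962² = 2 × 15.69 = 31.4.
Round up to the next whole participant.

n = 32 per group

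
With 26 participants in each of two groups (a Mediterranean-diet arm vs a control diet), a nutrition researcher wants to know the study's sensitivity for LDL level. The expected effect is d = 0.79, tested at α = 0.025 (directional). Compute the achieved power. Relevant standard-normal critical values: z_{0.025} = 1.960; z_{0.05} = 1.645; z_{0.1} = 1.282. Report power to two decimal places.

power ≈ 0.81

For two equal groups, power = Φ(d·√(n/2) − z_{α}).
d·√(n/2) = 0.79 × √(26/2) = 0.79 × 3.606 = 2.848.
z_β = 2.848 − 1.960 = 0.888.
Power = Φ(0.888) = 0.813.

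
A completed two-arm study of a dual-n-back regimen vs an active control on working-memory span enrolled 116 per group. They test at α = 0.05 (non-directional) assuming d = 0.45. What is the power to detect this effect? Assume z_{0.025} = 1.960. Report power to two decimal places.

power ≈ 0.93

For two equal groups, power = Φ(d·√(n/2) − z_{α/2}).
d·√(n/2) = 0.45 × √(116/2) = 0.45 × 7.616 = 3.427.
z_β = 3.427 − 1.960 = 1.467.
Power = Φ(1.467) = 0.929.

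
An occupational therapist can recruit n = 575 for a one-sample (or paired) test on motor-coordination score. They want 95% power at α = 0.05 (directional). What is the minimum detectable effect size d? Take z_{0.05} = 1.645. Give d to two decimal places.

For a single sample (or paired design) of n = 575: d_min = (z_{α} + z_β)/√n.
z-sum = 1.645 + 1.645 = 3.290.
d_min = 3.290 / √575 = 3.290 / 23.979 = 0.137.

d_min ≈ 0.14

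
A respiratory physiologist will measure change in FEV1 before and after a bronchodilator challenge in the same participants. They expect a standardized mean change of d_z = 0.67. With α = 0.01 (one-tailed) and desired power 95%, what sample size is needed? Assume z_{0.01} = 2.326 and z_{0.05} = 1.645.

n = 36 pairs

For a paired (one-sample on differences) test: n = ((z_{α} + z_β) / d)².
z_{α} + z_β = 2.326 + 1.645 = 3.971.
n = (3.971 / 0.67)² = 5.927² = 35.13.
Round up.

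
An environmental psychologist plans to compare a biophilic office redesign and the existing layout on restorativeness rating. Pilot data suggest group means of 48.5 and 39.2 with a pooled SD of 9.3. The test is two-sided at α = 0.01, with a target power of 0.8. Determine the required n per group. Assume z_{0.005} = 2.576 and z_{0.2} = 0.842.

Cohen's d = |M₁ − M₂| / SD_pooled = |48.5 − 39.2| / 9.3 = 9.3 / 9.3 = 1.000.
For two independent groups with equal n: n = 2·((z_{α/2} + z_β) / d)².
z_{α/2} + z_β = 2.576 + 0.842 = 3.418.
n = 2 × (3.418 / 1.000)² = 2 × 3.418² = 2 × 11.68 = 23.4.
Round up to the next whole participant.

n = 24 per group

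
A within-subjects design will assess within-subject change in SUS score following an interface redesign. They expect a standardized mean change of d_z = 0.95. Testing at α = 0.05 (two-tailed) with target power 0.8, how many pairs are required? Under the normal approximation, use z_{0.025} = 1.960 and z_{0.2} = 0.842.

n = 9 pairs

For a paired (one-sample on differences) test: n = ((z_{α/2} + z_β) / d)².
z_{α/2} + z_β = 1.960 + 0.842 = 2.802.
n = (2.802 / 0.95)² = 2.949² = 8.70.
Round up.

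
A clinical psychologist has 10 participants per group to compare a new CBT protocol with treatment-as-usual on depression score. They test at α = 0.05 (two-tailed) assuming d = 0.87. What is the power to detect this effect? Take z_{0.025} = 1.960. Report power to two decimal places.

For two equal groups, power = Φ(d·√(n/2) − z_{α/2}).
d·√(n/2) = 0.87 × √(10/2) = 0.87 × 2.236 = 1.945.
z_β = 1.945 − 1.960 = -0.015.
Power = Φ(-0.015) = 0.494.

power ≈ 0.49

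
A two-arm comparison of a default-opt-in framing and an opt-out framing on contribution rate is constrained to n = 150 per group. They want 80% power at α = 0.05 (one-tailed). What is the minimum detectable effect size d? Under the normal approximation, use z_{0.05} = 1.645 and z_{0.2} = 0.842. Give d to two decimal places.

For two independent groups of n = 150 each: d_min = (z_{α} + z_β)·√(2/n).
z-sum = 1.645 + 0.842 = 2.487.
d_min = 2.487 × √(2/150) = 2.487 × 0.1155 = 0.287.

d_min ≈ 0.29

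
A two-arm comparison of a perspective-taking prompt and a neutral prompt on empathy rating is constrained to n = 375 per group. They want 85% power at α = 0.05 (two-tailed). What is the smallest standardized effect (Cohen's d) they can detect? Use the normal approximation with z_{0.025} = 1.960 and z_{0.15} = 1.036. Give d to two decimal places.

d_min ≈ 0.22

For two independent groups of n = 375 each: d_min = (z_{α/2} + z_β)·√(2/n).
z-sum = 1.960 + 1.036 = 2.996.
d_min = 2.996 × √(2/375) = 2.996 × 0.0730 = 0.219.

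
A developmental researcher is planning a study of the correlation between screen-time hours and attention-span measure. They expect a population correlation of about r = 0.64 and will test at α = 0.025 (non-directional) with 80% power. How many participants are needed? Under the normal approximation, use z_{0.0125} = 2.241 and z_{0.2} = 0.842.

n = 20

Fisher's z: C = ½·ln((1+r)/(1−r)) = ½·ln(4.5556) = 0.7582.
n = ((z_{α/2} + z_β)/C)² + 3.
(2.241 + 0.842) / 0.7582 = 3.083 / 0.7582 = 4.066.
n = 4.066² + 3 = 16.53 + 3 = 19.5.
Round up.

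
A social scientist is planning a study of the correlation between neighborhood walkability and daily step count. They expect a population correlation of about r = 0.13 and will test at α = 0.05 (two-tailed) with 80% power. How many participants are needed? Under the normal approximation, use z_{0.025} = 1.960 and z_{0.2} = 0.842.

n = 463

Fisher's z: C = ½·ln((1+r)/(1−r)) = ½·ln(1.2989) = 0.1307.
n = ((z_{α/2} + z_β)/C)² + 3.
(1.960 + 0.842) / 0.1307 = 2.802 / 0.1307 = 21.438.
n = 21.438² + 3 = 459.61 + 3 = 462.6.
Round up.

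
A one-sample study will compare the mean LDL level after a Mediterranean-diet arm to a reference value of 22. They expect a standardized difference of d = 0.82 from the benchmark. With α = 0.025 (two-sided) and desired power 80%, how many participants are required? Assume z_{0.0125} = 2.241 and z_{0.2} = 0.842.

For a one-sample test: n = ((z_{α/2} + z_β) / d)².
z_{α/2} + z_β = 2.241 + 0.842 = 3.083.
n = (3.083 / 0.82)² = 3.760² = 14.14.
Round up.

n = 15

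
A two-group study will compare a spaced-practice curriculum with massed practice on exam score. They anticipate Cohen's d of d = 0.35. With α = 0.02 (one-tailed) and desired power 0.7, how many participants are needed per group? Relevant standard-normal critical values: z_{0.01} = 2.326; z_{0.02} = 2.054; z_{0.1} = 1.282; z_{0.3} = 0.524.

For two independent groups with equal n: n = 2·((z_{α} + z_β) / d)².
z_{α} + z_β = 2.054 + 0.524 = 2.578.
n = 2 × (2.578 / 0.35)² = 2 × 7.366² = 2 × 54.25 = 108.5.
Round up to the next whole participant.

n = 109 per group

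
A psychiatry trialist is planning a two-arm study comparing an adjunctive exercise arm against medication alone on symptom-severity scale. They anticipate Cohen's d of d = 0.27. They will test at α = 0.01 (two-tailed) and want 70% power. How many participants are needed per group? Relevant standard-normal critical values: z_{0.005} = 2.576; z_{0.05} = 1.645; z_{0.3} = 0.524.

n = 264 per group

For two independent groups with equal n: n = 2·((z_{α/2} + z_β) / d)².
z_{α/2} + z_β = 2.576 + 0.524 = 3.100.
n = 2 × (3.100 / 0.27)² = 2 × 11.481² = 2 × 131.82 = 263.6.
Round up to the next whole participant.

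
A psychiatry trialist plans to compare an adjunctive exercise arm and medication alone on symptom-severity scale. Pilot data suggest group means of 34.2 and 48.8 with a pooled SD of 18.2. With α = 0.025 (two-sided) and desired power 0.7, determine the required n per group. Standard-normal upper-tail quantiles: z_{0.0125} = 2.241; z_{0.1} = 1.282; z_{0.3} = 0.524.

n = 24 per group

Cohen's d = |M₁ − M₂| / SD_pooled = |34.2 − 48.8| / 18.2 = 14.6 / 18.2 = 0.802.
For two independent groups with equal n: n = 2·((z_{α/2} + z_β) / d)².
z_{α/2} + z_β = 2.241 + 0.524 = 2.765.
n = 2 × (2.765 / 0.802)² = 2 × 3.448² = 2 × 11.89 = 23.8.
Round up to the next whole participant.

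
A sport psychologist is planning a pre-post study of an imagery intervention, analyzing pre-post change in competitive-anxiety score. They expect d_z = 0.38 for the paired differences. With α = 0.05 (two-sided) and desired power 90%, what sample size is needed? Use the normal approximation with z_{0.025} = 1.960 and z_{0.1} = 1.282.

n = 73 pairs

For a paired (one-sample on differences) test: n = ((z_{α/2} + z_β) / d)².
z_{α/2} + z_β = 1.960 + 1.282 = 3.242.
n = (3.242 / 0.38)² = 8.532² = 72.79.
Round up.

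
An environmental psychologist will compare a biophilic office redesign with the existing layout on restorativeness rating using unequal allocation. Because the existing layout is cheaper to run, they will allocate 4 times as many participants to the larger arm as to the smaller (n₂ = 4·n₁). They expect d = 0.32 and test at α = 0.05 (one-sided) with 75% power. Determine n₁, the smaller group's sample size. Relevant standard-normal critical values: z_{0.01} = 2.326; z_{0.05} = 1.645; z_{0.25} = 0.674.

n₁ = 66

With allocation ratio k = n₂/n₁ = 4, Var(x̄₁−x̄₂) = σ²(1/n₁ + 1/(k·n₁)) = σ²·(k+1)/(k·n₁).
So n₁ = (1 + 1/k)·((z_{α} + z_β)/d)² = 1.250 × (2.319/0.32)².
n₁ = 1.250 × 52.52 = 65.6.
Round up: n₁ = 66, giving n₂ = 4 × 66 = 264.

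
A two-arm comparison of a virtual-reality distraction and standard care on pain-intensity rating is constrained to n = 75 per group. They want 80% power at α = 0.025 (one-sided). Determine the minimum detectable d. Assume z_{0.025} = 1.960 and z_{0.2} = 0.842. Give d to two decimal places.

For two independent groups of n = 75 each: d_min = (z_{α} + z_β)·√(2/n).
z-sum = 1.960 + 0.842 = 2.802.
d_min = 2.802 × √(2/75) = 2.802 × 0.1633 = 0.458.

d_min ≈ 0.46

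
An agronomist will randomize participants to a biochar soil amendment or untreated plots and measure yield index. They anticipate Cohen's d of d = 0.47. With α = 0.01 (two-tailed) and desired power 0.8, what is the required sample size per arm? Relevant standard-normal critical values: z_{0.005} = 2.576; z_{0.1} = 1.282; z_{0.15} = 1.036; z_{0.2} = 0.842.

For two independent groups with equal n: n = 2·((z_{α/2} + z_β) / d)².
z_{α/2} + z_β = 2.576 + 0.842 = 3.418.
n = 2 × (3.418 / 0.47)² = 2 × 7.272² = 2 × 52.89 = 105.8.
Round up to the next whole participant.

n = 106 per group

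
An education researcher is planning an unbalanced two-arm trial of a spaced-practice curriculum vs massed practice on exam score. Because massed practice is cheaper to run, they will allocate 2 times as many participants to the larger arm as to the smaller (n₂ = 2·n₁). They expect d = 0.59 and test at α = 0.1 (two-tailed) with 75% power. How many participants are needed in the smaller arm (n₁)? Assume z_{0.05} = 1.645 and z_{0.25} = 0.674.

n₁ = 24

With allocation ratio k = n₂/n₁ = 2, Var(x̄₁−x̄₂) = σ²(1/n₁ + 1/(k·n₁)) = σ²·(k+1)/(k·n₁).
So n₁ = (1 + 1/k)·((z_{α/2} + z_β)/d)² = 1.500 × (2.319/0.59)².
n₁ = 1.500 × 15.45 = 23.2.
Round up: n₁ = 24, giving n₂ = 2 × 24 = 48.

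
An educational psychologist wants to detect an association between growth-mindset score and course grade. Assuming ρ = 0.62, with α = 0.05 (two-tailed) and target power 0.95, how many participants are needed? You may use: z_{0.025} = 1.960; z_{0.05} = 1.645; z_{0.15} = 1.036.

n = 28

Fisher's z: C = ½·ln((1+r)/(1−r)) = ½·ln(4.2632) = 0.7250.
n = ((z_{α/2} + z_β)/C)² + 3.
(1.960 + 1.645) / 0.7250 = 3.605 / 0.7250 = 4.972.
n = 4.972² + 3 = 24.72 + 3 = 27.7.
Round up.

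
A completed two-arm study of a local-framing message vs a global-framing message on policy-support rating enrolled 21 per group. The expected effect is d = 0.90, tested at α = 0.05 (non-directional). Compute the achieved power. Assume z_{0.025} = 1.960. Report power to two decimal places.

power ≈ 0.83

For two equal groups, power = Φ(d·√(n/2) − z_{α/2}).
d·√(n/2) = 0.90 × √(21/2) = 0.90 × 3.240 = 2.916.
z_β = 2.916 − 1.960 = 0.956.
Power = Φ(0.956) = 0.831.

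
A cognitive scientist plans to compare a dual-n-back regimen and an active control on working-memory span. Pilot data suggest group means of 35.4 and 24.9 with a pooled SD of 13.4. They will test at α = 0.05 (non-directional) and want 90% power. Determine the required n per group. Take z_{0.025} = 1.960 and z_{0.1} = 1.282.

Cohen's d = |M₁ − M₂| / SD_pooled = |35.4 − 24.9| / 13.4 = 10.5 / 13.4 = 0.784.
For two independent groups with equal n: n = 2·((z_{α/2} + z_β) / d)².
z_{α/2} + z_β = 1.960 + 1.282 = 3.242.
n = 2 × (3.242 / 0.784)² = 2 × 4.135² = 2 × 17.10 = 34.2.
Round up to the next whole participant.

n = 35 per group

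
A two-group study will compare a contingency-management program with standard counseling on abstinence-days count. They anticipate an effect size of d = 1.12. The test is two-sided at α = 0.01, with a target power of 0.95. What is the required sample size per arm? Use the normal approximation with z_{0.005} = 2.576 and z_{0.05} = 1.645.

n = 29 per group

For two independent groups with equal n: n = 2·((z_{α/2} + z_β) / d)².
z_{α/2} + z_β = 2.576 + 1.645 = 4.221.
n = 2 × (4.221 / 1.12)² = 2 × 3.769² = 2 × 14.20 = 28.4.
Round up to the next whole participant.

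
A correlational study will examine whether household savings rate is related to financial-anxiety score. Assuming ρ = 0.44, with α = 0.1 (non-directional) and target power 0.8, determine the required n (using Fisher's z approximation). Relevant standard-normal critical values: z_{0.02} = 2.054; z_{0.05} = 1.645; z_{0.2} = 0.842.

Fisher's z: C = ½·ln((1+r)/(1−r)) = ½·ln(2.5714) = 0.4722.
n = ((z_{α/2} + z_β)/C)² + 3.
(1.645 + 0.842) / 0.4722 = 2.487 / 0.4722 = 5.267.
n = 5.267² + 3 = 27.74 + 3 = 30.7.
Round up.

n = 31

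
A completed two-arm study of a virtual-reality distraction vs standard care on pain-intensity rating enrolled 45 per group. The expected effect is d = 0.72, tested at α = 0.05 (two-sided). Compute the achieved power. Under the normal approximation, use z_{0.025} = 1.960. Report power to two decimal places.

power ≈ 0.93

For two equal groups, power = Φ(d·√(n/2) − z_{α/2}).
d·√(n/2) = 0.72 × √(45/2) = 0.72 × 4.743 = 3.415.
z_β = 3.415 − 1.960 = 1.455.
Power = Φ(1.455) = 0.927.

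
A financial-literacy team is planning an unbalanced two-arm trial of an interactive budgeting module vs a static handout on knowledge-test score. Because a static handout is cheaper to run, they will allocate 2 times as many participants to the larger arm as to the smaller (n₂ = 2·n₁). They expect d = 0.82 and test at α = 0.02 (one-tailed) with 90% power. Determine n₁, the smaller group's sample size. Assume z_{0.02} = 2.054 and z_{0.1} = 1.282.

n₁ = 25

With allocation ratio k = n₂/n₁ = 2, Var(x̄₁−x̄₂) = σ²(1/n₁ + 1/(k·n₁)) = σ²·(k+1)/(k·n₁).
So n₁ = (1 + 1/k)·((z_{α} + z_β)/d)² = 1.500 × (3.336/0.82)².
n₁ = 1.500 × 16.55 = 24.8.
Round up: n₁ = 25, giving n₂ = 2 × 25 = 50.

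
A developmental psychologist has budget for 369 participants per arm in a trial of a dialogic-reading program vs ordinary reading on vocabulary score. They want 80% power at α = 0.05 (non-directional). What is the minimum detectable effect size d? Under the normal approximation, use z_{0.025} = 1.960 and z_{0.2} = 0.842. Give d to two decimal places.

For two independent groups of n = 369 each: d_min = (z_{α/2} + z_β)·√(2/n).
z-sum = 1.960 + 0.842 = 2.802.
d_min = 2.802 × √(2/369) = 2.802 × 0.0736 = 0.206.

d_min ≈ 0.21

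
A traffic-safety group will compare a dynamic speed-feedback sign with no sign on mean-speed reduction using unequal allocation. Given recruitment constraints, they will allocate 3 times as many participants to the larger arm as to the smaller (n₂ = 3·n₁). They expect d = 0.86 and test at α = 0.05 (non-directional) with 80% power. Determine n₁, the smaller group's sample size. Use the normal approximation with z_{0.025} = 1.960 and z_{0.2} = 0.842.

n₁ = 15

With allocation ratio k = n₂/n₁ = 3, Var(x̄₁−x̄₂) = σ²(1/n₁ + 1/(k·n₁)) = σ²·(k+1)/(k·n₁).
So n₁ = (1 + 1/k)·((z_{α/2} + z_β)/d)² = 1.333 × (2.802/0.86)².
n₁ = 1.333 × 10.62 = 14.2.
Round up: n₁ = 15, giving n₂ = 3 × 15 = 45.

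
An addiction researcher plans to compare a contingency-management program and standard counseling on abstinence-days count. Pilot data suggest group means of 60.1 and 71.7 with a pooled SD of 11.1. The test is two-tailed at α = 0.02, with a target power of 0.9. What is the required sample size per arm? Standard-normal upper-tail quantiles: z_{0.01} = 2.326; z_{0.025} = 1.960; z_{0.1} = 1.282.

Cohen's d = |M₁ − M₂| / SD_pooled = |60.1 − 71.7| / 11.1 = 11.6 / 11.1 = 1.045.
For two independent groups with equal n: n = 2·((z_{α/2} + z_β) / d)².
z_{α/2} + z_β = 2.326 + 1.282 = 3.608.
n = 2 × (3.608 / 1.045)² = 2 × 3.453² = 2 × 11.92 = 23.8.
Round up to the next whole participant.

n = 24 per group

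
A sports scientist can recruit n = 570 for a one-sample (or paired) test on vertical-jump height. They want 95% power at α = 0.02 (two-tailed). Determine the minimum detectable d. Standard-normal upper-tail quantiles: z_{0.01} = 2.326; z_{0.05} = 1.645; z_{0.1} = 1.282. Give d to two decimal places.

d_min ≈ 0.17

For a single sample (or paired design) of n = 570: d_min = (z_{α/2} + z_β)/√n.
z-sum = 2.326 + 1.645 = 3.971.
d_min = 3.971 / √570 = 3.971 / 23.875 = 0.166.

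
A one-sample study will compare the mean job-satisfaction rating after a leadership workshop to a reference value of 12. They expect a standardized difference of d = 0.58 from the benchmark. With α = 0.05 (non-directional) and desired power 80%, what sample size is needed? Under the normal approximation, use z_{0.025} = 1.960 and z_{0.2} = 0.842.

n = 24

For a one-sample test: n = ((z_{α/2} + z_β) / d)².
z_{α/2} + z_β = 1.960 + 0.842 = 2.802.
n = (2.802 / 0.58)² = 4.831² = 23.34.
Round up.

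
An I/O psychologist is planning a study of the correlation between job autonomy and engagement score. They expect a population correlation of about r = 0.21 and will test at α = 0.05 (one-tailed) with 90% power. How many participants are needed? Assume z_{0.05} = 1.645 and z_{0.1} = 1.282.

n = 192

Fisher's z: C = ½·ln((1+r)/(1−r)) = ½·ln(1.5316) = 0.2132.
n = ((z_{α} + z_β)/C)² + 3.
(1.645 + 1.282) / 0.2132 = 2.927 / 0.2132 = 13.729.
n = 13.729² + 3 = 188.48 + 3 = 191.5.
Round up.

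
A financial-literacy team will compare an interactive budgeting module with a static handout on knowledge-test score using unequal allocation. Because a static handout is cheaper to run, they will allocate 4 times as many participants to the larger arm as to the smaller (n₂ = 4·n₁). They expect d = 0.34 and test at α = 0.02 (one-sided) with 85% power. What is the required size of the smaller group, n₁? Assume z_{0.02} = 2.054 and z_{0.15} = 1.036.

With allocation ratio k = n₂/n₁ = 4, Var(x̄₁−x̄₂) = σ²(1/n₁ + 1/(k·n₁)) = σ²·(k+1)/(k·n₁).
So n₁ = (1 + 1/k)·((z_{α} + z_β)/d)² = 1.250 × (3.090/0.34)².
n₁ = 1.250 × 82.60 = 103.2.
Round up: n₁ = 104, giving n₂ = 4 × 104 = 416.

n₁ = 104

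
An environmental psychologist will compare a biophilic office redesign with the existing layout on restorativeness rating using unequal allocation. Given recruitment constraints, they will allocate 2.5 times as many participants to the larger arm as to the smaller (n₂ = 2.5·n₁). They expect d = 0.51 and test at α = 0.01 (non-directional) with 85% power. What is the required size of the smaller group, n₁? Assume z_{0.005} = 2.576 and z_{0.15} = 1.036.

With allocation ratio k = n₂/n₁ = 2.5, Var(x̄₁−x̄₂) = σ²(1/n₁ + 1/(k·n₁)) = σ²·(k+1)/(k·n₁).
So n₁ = (1 + 1/k)·((z_{α/2} + z_β)/d)² = 1.400 × (3.612/0.51)².
n₁ = 1.400 × 50.16 = 70.2.
Round up: n₁ = 71, giving n₂ = ⌈2.5 × 71⌉ = ⌈177.5⌉ = 178.

n₁ = 71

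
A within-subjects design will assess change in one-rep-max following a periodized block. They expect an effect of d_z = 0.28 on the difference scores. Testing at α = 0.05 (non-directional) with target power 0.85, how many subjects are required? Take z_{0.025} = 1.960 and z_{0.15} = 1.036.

For a paired (one-sample on differences) test: n = ((z_{α/2} + z_β) / d)².
z_{α/2} + z_β = 1.960 + 1.036 = 2.996.
n = (2.996 / 0.28)² = 10.700² = 114.49.
Round up.

n = 115 pairs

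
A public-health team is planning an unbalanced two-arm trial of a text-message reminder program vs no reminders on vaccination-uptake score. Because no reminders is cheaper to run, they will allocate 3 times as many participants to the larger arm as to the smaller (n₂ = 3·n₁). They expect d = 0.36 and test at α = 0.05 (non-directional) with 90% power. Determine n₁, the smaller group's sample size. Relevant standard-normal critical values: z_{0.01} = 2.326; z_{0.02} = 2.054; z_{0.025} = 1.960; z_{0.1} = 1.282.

n₁ = 109

With allocation ratio k = n₂/n₁ = 3, Var(x̄₁−x̄₂) = σ²(1/n₁ + 1/(k·n₁)) = σ²·(k+1)/(k·n₁).
So n₁ = (1 + 1/k)·((z_{α/2} + z_β)/d)² = 1.333 × (3.242/0.36)².
n₁ = 1.333 × 81.10 = 108.1.
Round up: n₁ = 109, giving n₂ = 3 × 109 = 327.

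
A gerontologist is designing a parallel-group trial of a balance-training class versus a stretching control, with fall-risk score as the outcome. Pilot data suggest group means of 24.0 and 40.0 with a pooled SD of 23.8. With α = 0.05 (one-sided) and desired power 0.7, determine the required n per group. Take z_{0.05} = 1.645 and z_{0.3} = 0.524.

n = 21 per group

Cohen's d = |M₁ − M₂| / SD_pooled = |24.0 − 40.0| / 23.8 = 16.0 / 23.8 = 0.672.
For two independent groups with equal n: n = 2·((z_{α} + z_β) / d)².
z_{α} + z_β = 1.645 + 0.524 = 2.169.
n = 2 × (2.169 / 0.672)² = 2 × 3.228² = 2 × 10.42 = 20.8.
Round up to the next whole participant.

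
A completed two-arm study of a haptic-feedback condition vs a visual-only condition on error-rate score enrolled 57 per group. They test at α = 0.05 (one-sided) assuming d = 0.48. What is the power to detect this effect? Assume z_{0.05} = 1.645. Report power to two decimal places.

power ≈ 0.82

For two equal groups, power = Φ(d·√(n/2) − z_{α}).
d·√(n/2) = 0.48 × √(57/2) = 0.48 × 5.339 = 2.562.
z_β = 2.562 − 1.645 = 0.917.
Power = Φ(0.917) = 0.821.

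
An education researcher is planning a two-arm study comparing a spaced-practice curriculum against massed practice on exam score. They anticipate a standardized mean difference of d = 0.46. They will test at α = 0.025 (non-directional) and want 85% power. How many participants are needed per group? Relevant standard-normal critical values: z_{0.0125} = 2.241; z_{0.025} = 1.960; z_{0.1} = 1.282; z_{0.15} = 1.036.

n = 102 per group

For two independent groups with equal n: n = 2·((z_{α/2} + z_β) / d)².
z_{α/2} + z_β = 2.241 + 1.036 = 3.277.
n = 2 × (3.277 / 0.46)² = 2 × 7.124² = 2 × 50.75 = 101.5.
Round up to the next whole participant.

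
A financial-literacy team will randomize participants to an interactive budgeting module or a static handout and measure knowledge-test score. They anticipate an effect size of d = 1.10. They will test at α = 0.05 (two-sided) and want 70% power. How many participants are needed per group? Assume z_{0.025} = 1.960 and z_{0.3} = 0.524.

For two independent groups with equal n: n = 2·((z_{α/2} + z_β) / d)².
z_{α/2} + z_β = 1.960 + 0.524 = 2.484.
n = 2 × (2.484 / 1.10)² = 2 × 2.258² = 2 × 5.10 = 10.2.
Round up to the next whole participant.

n = 11 per group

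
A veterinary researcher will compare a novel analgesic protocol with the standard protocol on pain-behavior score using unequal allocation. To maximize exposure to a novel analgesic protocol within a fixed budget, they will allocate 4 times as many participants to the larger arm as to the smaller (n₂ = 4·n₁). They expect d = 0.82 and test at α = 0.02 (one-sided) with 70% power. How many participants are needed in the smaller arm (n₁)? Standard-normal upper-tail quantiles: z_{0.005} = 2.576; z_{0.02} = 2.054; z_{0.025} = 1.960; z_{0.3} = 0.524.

With allocation ratio k = n₂/n₁ = 4, Var(x̄₁−x̄₂) = σ²(1/n₁ + 1/(k·n₁)) = σ²·(k+1)/(k·n₁).
So n₁ = (1 + 1/k)·((z_{α} + z_β)/d)² = 1.250 × (2.578/0.82)².
n₁ = 1.250 × 9.88 = 12.4.
Round up: n₁ = 13, giving n₂ = 4 × 13 = 52.

n₁ = 13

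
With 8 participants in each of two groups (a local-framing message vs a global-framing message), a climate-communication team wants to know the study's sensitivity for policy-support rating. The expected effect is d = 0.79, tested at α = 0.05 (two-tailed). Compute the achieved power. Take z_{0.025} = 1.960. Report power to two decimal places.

power ≈ 0.35

For two equal groups, power = Φ(d·√(n/2) − z_{α/2}).
d·√(n/2) = 0.79 × √(8/2) = 0.79 × 2.000 = 1.580.
z_β = 1.580 − 1.960 = -0.380.
Power = Φ(-0.380) = 0.352.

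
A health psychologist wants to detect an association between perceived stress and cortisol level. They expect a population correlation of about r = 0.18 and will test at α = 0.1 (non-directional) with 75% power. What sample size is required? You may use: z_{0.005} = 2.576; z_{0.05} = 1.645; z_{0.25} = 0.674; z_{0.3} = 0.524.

n = 166

Fisher's z: C = ½·ln((1+r)/(1−r)) = ½·ln(1.4390) = 0.1820.
n = ((z_{α/2} + z_β)/C)² + 3.
(1.645 + 0.674) / 0.1820 = 2.319 / 0.1820 = 12.742.
n = 12.742² + 3 = 162.35 + 3 = 165.4.
Round up.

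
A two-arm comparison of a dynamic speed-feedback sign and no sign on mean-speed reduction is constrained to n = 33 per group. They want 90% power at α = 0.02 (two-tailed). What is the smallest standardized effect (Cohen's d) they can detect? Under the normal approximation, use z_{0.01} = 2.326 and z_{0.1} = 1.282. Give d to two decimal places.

For two independent groups of n = 33 each: d_min = (z_{α/2} + z_β)·√(2/n).
z-sum = 2.326 + 1.282 = 3.608.
d_min = 3.608 × √(2/33) = 3.608 × 0.2462 = 0.888.

d_min ≈ 0.89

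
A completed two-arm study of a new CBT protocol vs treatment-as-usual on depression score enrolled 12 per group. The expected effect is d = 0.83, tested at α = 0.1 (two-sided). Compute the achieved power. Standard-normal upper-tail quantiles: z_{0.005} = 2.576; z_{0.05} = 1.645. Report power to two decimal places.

For two equal groups, power = Φ(d·√(n/2) − z_{α/2}).
d·√(n/2) = 0.83 × √(12/2) = 0.83 × 2.449 = 2.033.
z_β = 2.033 − 1.645 = 0.388.
Power = Φ(0.388) = 0.651.

power ≈ 0.65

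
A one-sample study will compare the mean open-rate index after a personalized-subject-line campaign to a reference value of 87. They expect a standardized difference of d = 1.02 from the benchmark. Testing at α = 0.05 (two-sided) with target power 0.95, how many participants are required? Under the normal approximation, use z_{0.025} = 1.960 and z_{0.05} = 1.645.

For a one-sample test: n = ((z_{α/2} + z_β) / d)².
z_{α/2} + z_β = 1.960 + 1.645 = 3.605.
n = (3.605 / 1.02)² = 3.534² = 12.49.
Round up.

n = 13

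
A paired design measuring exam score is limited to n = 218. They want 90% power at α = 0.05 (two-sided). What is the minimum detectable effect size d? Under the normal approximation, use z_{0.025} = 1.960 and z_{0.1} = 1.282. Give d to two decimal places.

d_min ≈ 0.22

For a single sample (or paired design) of n = 218: d_min = (z_{α/2} + z_β)/√n.
z-sum = 1.960 + 1.282 = 3.242.
d_min = 3.242 / √218 = 3.242 / 14.765 = 0.220.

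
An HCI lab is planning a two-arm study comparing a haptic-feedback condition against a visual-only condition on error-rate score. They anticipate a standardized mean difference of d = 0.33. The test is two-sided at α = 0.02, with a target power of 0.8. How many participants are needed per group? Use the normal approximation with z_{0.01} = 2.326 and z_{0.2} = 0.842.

n = 185 per group

For two independent groups with equal n: n = 2·((z_{α/2} + z_β) / d)².
z_{α/2} + z_β = 2.326 + 0.842 = 3.168.
n = 2 × (3.168 / 0.33)² = 2 × 9.600² = 2 × 92.16 = 184.3.
Round up to the next whole participant.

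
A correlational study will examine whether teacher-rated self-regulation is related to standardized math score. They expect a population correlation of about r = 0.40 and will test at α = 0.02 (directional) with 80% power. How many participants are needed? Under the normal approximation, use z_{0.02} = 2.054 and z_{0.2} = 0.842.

n = 50

Fisher's z: C = ½·ln((1+r)/(1−r)) = ½·ln(2.3333) = 0.4236.
n = ((z_{α} + z_β)/C)² + 3.
(2.054 + 0.842) / 0.4236 = 2.896 / 0.4236 = 6.837.
n = 6.837² + 3 = 46.74 + 3 = 49.7.
Round up.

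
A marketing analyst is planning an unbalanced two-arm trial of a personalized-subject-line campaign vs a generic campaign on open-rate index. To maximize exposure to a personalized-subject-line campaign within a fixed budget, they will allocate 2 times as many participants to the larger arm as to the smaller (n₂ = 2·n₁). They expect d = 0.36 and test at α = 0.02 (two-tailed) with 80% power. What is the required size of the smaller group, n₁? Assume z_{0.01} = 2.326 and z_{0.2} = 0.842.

n₁ = 117

With allocation ratio k = n₂/n₁ = 2, Var(x̄₁−x̄₂) = σ²(1/n₁ + 1/(k·n₁)) = σ²·(k+1)/(k·n₁).
So n₁ = (1 + 1/k)·((z_{α/2} + z_β)/d)² = 1.500 × (3.168/0.36)².
n₁ = 1.500 × 77.44 = 116.2.
Round up: n₁ = 117, giving n₂ = 2 × 117 = 234.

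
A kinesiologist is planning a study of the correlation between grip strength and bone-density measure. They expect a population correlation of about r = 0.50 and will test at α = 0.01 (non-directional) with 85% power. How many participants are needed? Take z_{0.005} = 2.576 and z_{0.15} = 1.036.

n = 47

Fisher's z: C = ½·ln((1+r)/(1−r)) = ½·ln(3.0000) = 0.5493.
n = ((z_{α/2} + z_β)/C)² + 3.
(2.576 + 1.036) / 0.5493 = 3.612 / 0.5493 = 6.576.
n = 6.576² + 3 = 43.24 + 3 = 46.2.
Round up.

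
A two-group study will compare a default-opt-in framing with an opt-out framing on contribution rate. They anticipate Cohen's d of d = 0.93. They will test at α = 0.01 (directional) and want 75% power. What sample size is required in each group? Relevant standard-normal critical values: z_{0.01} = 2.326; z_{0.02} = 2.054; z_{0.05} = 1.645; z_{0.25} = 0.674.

n = 21 per group

For two independent groups with equal n: n = 2·((z_{α} + z_β) / d)².
z_{α} + z_β = 2.326 + 0.674 = 3.000.
n = 2 × (3.000 / 0.93)² = 2 × 3.226² = 2 × 10.41 = 20.8.
Round up to the next whole participant.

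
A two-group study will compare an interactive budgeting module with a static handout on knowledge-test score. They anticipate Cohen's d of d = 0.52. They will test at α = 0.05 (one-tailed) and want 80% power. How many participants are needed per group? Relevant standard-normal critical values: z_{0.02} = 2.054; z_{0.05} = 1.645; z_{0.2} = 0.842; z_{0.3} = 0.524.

For two independent groups with equal n: n = 2·((z_{α} + z_β) / d)².
z_{α} + z_β = 1.645 + 0.842 = 2.487.
n = 2 × (2.487 / 0.52)² = 2 × 4.783² = 2 × 22.87 = 45.7.
Round up to the next whole participant.

n = 46 per group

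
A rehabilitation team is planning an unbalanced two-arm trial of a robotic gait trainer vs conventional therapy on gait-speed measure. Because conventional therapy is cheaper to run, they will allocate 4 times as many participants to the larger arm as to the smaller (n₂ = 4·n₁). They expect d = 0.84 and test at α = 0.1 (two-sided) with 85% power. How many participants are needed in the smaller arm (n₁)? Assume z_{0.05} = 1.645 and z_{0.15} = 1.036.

With allocation ratio k = n₂/n₁ = 4, Var(x̄₁−x̄₂) = σ²(1/n₁ + 1/(k·n₁)) = σ²·(k+1)/(k·n₁).
So n₁ = (1 + 1/k)·((z_{α/2} + z_β)/d)² = 1.250 × (2.681/0.84)².
n₁ = 1.250 × 10.19 = 12.7.
Round up: n₁ = 13, giving n₂ = 4 × 13 = 52.

n₁ = 13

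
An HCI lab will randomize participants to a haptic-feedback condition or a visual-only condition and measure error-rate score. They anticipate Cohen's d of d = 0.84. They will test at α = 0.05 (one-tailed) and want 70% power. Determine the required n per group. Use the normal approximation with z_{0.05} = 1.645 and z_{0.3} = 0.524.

n = 14 per group

For two independent groups with equal n: n = 2·((z_{α} + z_β) / d)².
z_{α} + z_β = 1.645 + 0.524 = 2.169.
n = 2 × (2.169 / 0.84)² = 2 × 2.582² = 2 × 6.67 = 13.3.
Round up to the next whole participant.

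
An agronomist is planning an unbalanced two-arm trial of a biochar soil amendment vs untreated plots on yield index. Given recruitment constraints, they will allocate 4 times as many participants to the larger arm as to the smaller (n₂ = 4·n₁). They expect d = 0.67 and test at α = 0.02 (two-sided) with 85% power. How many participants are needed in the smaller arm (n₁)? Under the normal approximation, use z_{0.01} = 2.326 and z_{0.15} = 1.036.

With allocation ratio k = n₂/n₁ = 4, Var(x̄₁−x̄₂) = σ²(1/n₁ + 1/(k·n₁)) = σ²·(k+1)/(k·n₁).
So n₁ = (1 + 1/k)·((z_{α/2} + z_β)/d)² = 1.250 × (3.362/0.67)².
n₁ = 1.250 × 25.18 = 31.5.
Round up: n₁ = 32, giving n₂ = 4 × 32 = 128.

n₁ = 32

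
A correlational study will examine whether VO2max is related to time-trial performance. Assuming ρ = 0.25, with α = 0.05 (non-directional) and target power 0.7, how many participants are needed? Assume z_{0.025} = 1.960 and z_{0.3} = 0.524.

Fisher's z: C = ½·ln((1+r)/(1−r)) = ½·ln(1.6667) = 0.2554.
n = ((z_{α/2} + z_β)/C)² + 3.
(1.960 + 0.524) / 0.2554 = 2.484 / 0.2554 = 9.726.
n = 9.726² + 3 = 94.59 + 3 = 97.6.
Round up.

n = 98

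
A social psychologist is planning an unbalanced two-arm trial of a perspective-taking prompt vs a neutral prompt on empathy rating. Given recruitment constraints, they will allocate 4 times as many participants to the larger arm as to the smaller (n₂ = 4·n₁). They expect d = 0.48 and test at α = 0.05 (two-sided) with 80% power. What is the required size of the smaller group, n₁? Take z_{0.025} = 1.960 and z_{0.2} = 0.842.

With allocation ratio k = n₂/n₁ = 4, Var(x̄₁−x̄₂) = σ²(1/n₁ + 1/(k·n₁)) = σ²·(k+1)/(k·n₁).
So n₁ = (1 + 1/k)·((z_{α/2} + z_β)/d)² = 1.250 × (2.802/0.48)².
n₁ = 1.250 × 34.08 = 42.6.
Round up: n₁ = 43, giving n₂ = 4 × 43 = 172.

n₁ = 43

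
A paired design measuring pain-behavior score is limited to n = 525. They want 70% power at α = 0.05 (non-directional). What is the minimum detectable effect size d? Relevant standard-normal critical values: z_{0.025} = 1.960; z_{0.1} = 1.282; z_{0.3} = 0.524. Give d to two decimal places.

d_min ≈ 0.11

For a single sample (or paired design) of n = 525: d_min = (z_{α/2} + z_β)/√n.
z-sum = 1.960 + 0.524 = 2.484.
d_min = 2.484 / √525 = 2.484 / 22.913 = 0.108.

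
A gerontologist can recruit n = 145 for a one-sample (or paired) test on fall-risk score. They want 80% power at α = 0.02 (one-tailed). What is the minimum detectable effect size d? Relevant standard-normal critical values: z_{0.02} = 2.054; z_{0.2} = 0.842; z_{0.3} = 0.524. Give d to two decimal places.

For a single sample (or paired design) of n = 145: d_min = (z_{α} + z_β)/√n.
z-sum = 2.054 + 0.842 = 2.896.
d_min = 2.896 / √145 = 2.896 / 12.042 = 0.240.

d_min ≈ 0.24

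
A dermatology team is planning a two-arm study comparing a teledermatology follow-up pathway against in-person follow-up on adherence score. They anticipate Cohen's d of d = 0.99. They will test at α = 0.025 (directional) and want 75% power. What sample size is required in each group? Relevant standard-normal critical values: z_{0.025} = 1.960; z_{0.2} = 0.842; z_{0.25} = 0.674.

For two independent groups with equal n: n = 2·((z_{α} + z_β) / d)².
z_{α} + z_β = 1.960 + 0.674 = 2.634.
n = 2 × (2.634 / 0.99)² = 2 × 2.661² = 2 × 7.08 = 14.2.
Round up to the next whole participant.

n = 15 per group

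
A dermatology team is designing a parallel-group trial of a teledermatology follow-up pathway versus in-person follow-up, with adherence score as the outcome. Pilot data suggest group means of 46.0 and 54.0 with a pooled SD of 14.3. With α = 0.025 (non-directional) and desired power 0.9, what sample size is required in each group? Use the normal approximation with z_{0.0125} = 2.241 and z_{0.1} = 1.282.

Cohen's d = |M₁ − M₂| / SD_pooled = |46.0 − 54.0| / 14.3 = 8.0 / 14.3 = 0.559.
For two independent groups with equal n: n = 2·((z_{α/2} + z_β) / d)².
z_{α/2} + z_β = 2.241 + 1.282 = 3.523.
n = 2 × (3.523 / 0.559)² = 2 × 6.302² = 2 × 39.72 = 79.4.
Round up to the next whole participant.

n = 80 per group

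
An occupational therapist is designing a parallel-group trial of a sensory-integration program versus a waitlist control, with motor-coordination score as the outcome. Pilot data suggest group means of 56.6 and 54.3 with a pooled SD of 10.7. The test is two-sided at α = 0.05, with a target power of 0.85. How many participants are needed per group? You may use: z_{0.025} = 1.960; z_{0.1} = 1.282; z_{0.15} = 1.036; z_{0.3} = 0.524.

n = 389 per group

Cohen's d = |M₁ − M₂| / SD_pooled = |56.6 − 54.3| / 10.7 = 2.3 / 10.7 = 0.215.
For two independent groups with equal n: n = 2·((z_{α/2} + z_β) / d)².
z_{α/2} + z_β = 1.960 + 1.036 = 2.996.
n = 2 × (2.996 / 0.215)² = 2 × 13.935² = 2 × 194.18 = 388.4.
Round up to the next whole participant.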